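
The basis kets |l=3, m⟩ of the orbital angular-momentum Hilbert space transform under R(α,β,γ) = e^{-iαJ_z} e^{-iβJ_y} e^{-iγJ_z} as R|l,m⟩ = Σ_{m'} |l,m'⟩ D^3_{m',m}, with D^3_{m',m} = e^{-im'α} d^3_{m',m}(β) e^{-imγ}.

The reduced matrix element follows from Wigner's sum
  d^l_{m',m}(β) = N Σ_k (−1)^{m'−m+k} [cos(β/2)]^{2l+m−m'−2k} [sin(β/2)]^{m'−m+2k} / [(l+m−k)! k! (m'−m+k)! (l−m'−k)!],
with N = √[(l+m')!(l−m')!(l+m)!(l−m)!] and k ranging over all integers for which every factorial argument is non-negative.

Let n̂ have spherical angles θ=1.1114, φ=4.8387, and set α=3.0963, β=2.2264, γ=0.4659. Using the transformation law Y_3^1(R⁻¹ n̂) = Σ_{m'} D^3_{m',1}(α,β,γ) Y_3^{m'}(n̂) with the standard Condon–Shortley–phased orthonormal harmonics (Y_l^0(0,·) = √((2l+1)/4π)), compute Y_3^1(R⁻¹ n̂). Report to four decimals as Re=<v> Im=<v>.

Need the full column D^3_{m',1} for m'=−3..3 at α=3.0963, β=2.2264, γ=0.4659.
cos(β/2)=0.441793, sin(β/2)=0.897117
d^3_{-3,1}: single k=4 term ⇒ +0.489643;  D = -0.403628+0.277191i
d^3_{-2,1}: k∈[3..4] ⇒ +0.393762 -0.811829 = -0.418067;  D = -0.354987+0.220825i
d^3_{-1,1}: k∈[2..4] ⇒ +0.183961 -1.011403 +0.521308 = -0.306134;  D = +0.266998-0.149766i
d^3_{0,1}: k∈[1..3] ⇒ +0.052304 -0.647017 +0.889314 = +0.294600;  D = +0.263201-0.132343i
d^3_{1,1}: k∈[0..2] ⇒ +0.007436 -0.245281 +0.758552 = +0.520707;  D = -0.475322+0.212612i
d^3_{2,1}: k∈[0..1] ⇒ -0.047747 +0.393762 = +0.346015;  D = +0.321930-0.126837i
d^3_{3,1}: single k=0 term ⇒ +0.118746;  D = -0.112338+0.038481i
Y_3^{m'}(θ=1.1114,φ=4.8387) and Σ D·Y over m':
  (-0.4036+0.2772i)·(-0.1111-0.2791i)  (-0.3550+0.2208i)·(-0.3525+0.0910i)  (+0.2670-0.1498i)·(-0.0006-0.0049i)  (+0.2632-0.1323i)·(-0.3337+0.0000i)  (-0.4753+0.2126i)·(+0.0006-0.0049i)  (+0.3219-0.1268i)·(-0.3525-0.0910i)  (-0.1123+0.0385i)·(+0.1111-0.2791i)
Y_3^1(R⁻¹ n̂) = +0.012510+0.068170i

Re=0.0125 Im=0.0682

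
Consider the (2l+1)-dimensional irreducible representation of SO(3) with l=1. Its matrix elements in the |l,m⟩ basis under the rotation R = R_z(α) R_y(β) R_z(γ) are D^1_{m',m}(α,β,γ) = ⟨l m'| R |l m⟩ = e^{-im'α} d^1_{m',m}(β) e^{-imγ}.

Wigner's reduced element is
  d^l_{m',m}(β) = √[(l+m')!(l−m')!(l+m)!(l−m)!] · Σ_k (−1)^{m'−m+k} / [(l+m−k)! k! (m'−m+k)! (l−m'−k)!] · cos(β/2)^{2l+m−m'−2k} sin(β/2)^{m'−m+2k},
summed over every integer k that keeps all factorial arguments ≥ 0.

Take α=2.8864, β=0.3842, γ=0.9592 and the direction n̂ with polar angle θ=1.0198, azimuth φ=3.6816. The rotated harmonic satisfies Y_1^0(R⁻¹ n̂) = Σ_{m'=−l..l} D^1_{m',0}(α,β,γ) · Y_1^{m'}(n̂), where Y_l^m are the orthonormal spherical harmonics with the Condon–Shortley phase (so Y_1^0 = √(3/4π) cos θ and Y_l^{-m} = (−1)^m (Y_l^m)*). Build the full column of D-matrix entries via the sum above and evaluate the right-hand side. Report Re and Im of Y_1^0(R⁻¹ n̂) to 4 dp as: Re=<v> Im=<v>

Re=0.3464 Im=0.0000

Need the full column D^1_{m',0} for m'=−1..1 at α=2.8864, β=0.3842, γ=0.9592.
cos(β/2)=0.981605, sin(β/2)=0.190921
d^1_{-1,0}: single k=1 term ⇒ +0.265036;  D = -0.256453+0.066904i
d^1_{0,0}: k∈[0..1] ⇒ +0.963549 -0.036451 = +0.927099;  D = +0.927099+0.000000i
d^1_{1,0}: single k=0 term ⇒ -0.265036;  D = +0.256453+0.066904i
Y_1^{m'}(θ=1.0198,φ=3.6816) and Σ D·Y over m':
  (-0.2565+0.0669i)·(-0.2525+0.1513i)  (+0.9271+0.0000i)·(+0.2558+0.0000i)  (+0.2565+0.0669i)·(+0.2525+0.1513i)
Y_1^0(R⁻¹ n̂) = +0.346398+0.000000i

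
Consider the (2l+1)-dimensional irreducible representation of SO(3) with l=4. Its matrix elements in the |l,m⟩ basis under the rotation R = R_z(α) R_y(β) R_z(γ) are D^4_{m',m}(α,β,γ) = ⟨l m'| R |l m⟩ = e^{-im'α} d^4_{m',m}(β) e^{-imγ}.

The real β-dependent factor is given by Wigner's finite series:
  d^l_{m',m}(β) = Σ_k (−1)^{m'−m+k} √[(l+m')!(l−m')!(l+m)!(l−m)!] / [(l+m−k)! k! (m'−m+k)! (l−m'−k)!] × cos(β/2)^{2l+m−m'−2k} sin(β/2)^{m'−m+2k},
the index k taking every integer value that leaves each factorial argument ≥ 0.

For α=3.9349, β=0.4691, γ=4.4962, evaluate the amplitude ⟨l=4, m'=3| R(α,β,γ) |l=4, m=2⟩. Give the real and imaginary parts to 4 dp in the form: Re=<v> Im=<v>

Re=0.2183 Im=0.5517

D^4_{3,2}(3.9349,0.4691,4.4962) = e^{-i·3·3.9349}·d^4_{3,2}(0.4691)·e^{-i·2·4.4962}. Compute d first:
c=cos(0.4691/2)=0.972619, s=sin(0.4691/2)=0.232405; N=√[5040·1·720·2]=2693.993318
k∈{0,1} keeps every argument non-negative
  k=0: (−1)^1·2693.9933/(720)·0.9726^7·0.2324^1 = -0.715994
  k=1: (−1)^2·2693.9933/(240)·0.9726^5·0.2324^3 = +0.122641
d^4_{3,2}(0.4691) = -0.715994 +0.122641 = -0.593353
Phases: e^{-i·(3)·3.9349}=+0.723684+0.690131i, e^{-i·(2)·4.4962}=-0.907972-0.419031i ⇒ D=+0.218293+0.551738i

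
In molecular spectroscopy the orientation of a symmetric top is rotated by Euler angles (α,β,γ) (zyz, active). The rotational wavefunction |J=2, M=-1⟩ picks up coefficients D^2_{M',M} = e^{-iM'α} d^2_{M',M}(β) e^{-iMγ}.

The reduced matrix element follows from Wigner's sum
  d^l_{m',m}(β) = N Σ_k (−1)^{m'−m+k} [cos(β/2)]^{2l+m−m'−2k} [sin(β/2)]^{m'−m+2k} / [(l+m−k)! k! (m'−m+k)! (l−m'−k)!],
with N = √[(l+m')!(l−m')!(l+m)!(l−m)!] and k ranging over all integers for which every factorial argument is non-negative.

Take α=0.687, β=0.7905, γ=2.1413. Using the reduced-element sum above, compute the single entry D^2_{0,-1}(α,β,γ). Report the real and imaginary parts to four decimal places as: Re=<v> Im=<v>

Re=0.3307 Im=-0.5154

First d^2_{0,-1}(β=0.7905), then the phase factors e^{-i(0)α} and e^{-i(-1)γ}:
c=cos(0.7905/2)=0.922900, s=sin(0.7905/2)=0.385039; N=√[2·2·1·6]=4.898979
The bounds max(0,m−m')=0 and min(l+m,l−m')=1 give 2 terms
  k=0: (−1)^1·4.8990/(2)·0.9229^3·0.3850^1 = -0.741386
  k=1: (−1)^2·4.8990/(2)·0.9229^1·0.3850^3 = +0.129046
d^2_{0,-1}(0.7905) = -0.741386 +0.129046 = -0.612341
Phases: e^{-i·(0)·0.687}=+1.000000+0.000000i, e^{-i·(-1)·2.1413}=-0.540056+0.841629i ⇒ D=+0.330698-0.515364i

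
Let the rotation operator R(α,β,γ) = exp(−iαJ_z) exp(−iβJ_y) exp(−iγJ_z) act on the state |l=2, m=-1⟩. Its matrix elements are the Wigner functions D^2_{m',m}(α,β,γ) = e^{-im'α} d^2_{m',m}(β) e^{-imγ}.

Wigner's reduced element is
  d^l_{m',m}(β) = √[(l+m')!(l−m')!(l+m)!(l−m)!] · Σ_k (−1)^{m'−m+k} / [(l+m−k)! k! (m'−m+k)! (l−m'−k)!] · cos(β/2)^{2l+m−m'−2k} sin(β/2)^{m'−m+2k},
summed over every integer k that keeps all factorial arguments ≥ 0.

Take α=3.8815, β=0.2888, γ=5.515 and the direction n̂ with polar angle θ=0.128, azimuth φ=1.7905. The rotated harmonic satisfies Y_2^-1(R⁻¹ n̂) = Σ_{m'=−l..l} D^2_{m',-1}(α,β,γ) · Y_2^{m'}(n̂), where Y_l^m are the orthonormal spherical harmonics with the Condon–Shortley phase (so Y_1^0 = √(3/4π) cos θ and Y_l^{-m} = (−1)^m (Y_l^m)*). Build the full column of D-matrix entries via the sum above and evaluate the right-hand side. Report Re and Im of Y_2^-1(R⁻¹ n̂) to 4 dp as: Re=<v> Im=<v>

Re=-0.1224 Im=0.2293

Need the full column D^2_{m',-1} for m'=−2..2 at α=3.8815, β=0.2888, γ=5.515.
cos(β/2)=0.989592, sin(β/2)=0.143899
d^2_{-2,-1}: single k=1 term ⇒ +0.278905;  D = +0.211214+0.182144i
d^2_{-1,-1}: k∈[0..1] ⇒ +0.959015 -0.060834 = +0.898181;  D = -0.897822+0.025395i
d^2_{0,-1}: k∈[0..1] ⇒ -0.341587 +0.007223 = -0.334364;  D = -0.240466+0.232327i
d^2_{1,-1}: k∈[0..1] ⇒ +0.060834 -0.000429 = +0.060405;  D = -0.003785+0.060287i
d^2_{2,-1}: single k=0 term ⇒ -0.005897;  D = +0.003695+0.004596i
Y_2^{m'}(θ=0.128,φ=1.7905) and Σ D·Y over m':
  (+0.2112+0.1821i)·(-0.0057+0.0027i)  (-0.8978+0.0254i)·(-0.0213-0.0955i)  (-0.2405+0.2323i)·(+0.6154+0.0000i)  (-0.0038+0.0603i)·(+0.0213-0.0955i)  (+0.0037+0.0046i)·(-0.0057-0.0027i)
Y_2^-1(R⁻¹ n̂) = -0.122437+0.229268i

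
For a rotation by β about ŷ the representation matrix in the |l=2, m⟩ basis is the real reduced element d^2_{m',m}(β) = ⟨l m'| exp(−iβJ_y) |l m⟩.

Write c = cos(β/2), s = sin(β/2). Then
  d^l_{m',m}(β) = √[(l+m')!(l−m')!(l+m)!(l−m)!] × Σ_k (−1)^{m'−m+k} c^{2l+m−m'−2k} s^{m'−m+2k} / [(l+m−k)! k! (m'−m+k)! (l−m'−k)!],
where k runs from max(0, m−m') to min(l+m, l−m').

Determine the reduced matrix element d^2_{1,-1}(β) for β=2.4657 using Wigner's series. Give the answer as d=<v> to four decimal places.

d=-0.4987

d^2_{1,-1}(β=2.4657) via Wigner's sum:
Half-angle: c=0.331550, s=0.943438. N=√(6·1·1·6)=6.000000
Admissible k: 0..1 (factorial args all ≥0)
  k=0: (−1)^2·6.0000/(2)·0.3316^2·0.9434^2 = +0.293526
  k=1: (−1)^3·6.0000/(6)·0.3316^0·0.9434^4 = -0.792232
d^2_{1,-1}(2.4657) = +0.293526 -0.792232 = -0.498707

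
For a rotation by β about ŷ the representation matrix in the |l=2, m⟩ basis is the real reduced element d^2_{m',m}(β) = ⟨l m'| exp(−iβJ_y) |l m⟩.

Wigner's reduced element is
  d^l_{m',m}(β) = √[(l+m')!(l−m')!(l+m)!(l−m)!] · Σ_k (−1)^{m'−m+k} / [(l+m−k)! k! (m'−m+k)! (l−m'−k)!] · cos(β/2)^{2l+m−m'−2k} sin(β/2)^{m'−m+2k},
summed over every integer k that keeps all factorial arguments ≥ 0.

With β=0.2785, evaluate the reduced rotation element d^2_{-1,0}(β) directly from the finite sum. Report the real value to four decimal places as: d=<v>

d=0.3237

d^2_{-1,0}(β=0.2785) via Wigner's sum:
Half-angle: c=0.990320, s=0.138800. N=√(1·6·2·2)=4.898979
k: max(0,(0)−(-1))=1 … min(2+(0),2−(-1))=2
  k=1: (−1)^0·4.8990/(2)·0.9903^3·0.1388^1 = +0.330213
  k=2: (−1)^1·4.8990/(2)·0.9903^1·0.1388^3 = -0.006487
d^2_{-1,0}(0.2785) = +0.330213 -0.006487 = +0.323726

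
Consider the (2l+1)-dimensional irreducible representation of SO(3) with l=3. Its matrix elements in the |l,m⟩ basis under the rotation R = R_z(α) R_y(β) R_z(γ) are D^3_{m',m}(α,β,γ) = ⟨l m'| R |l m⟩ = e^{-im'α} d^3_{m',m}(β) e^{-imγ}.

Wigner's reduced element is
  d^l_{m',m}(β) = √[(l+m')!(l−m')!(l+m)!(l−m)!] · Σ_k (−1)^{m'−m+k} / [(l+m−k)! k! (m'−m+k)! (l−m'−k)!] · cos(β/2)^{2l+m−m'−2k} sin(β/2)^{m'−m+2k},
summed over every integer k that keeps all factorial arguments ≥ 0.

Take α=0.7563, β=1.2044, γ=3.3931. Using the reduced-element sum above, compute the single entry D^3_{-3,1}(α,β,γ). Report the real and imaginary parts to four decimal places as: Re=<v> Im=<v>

Re=0.1170 Im=-0.2442

Split into d^3_{-3,1}(β=1.2044) × two z-phases.
c=cos(1.2044/2)=0.824091, s=sin(1.2044/2)=0.566457; N=√[1·720·24·2]=185.903201
Admissible k: 4..4 (factorial args all ≥0)
  k=4: (−1)^0·185.9032/(48)·0.8241^2·0.5665^4 = +0.270809
d^3_{-3,1}(1.2044) = +0.270809
D = (-0.642766+0.766062i)·(+0.270809)·(-0.968538+0.248864i) = +0.116962-0.244249i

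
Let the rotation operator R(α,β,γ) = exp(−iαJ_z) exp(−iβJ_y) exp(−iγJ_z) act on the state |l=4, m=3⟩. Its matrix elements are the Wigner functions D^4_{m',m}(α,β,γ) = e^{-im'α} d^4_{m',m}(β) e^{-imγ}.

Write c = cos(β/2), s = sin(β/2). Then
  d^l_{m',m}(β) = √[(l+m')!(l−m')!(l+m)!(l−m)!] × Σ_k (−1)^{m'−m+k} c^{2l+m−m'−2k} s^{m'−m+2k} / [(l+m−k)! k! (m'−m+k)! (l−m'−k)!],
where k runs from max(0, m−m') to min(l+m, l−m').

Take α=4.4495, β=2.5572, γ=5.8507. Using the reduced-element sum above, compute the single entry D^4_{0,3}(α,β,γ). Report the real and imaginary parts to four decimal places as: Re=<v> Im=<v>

D^4_{0,3}(4.4495,2.5572,5.8507) = e^{-i·0·4.4495}·d^4_{0,3}(2.5572)·e^{-i·3·5.8507}. Compute d first:
With c≡cos(β/2)=0.288056 and s≡sin(β/2)=0.957614, N=[24·24·5040·1]^{1/2}=1703.830978
The bounds max(0,m−m')=3 and min(l+m,l−m')=4 give 2 terms
  k=3: (−1)^0·1703.8310/(144)·0.2881^5·0.9576^3 = +0.020607
  k=4: (−1)^1·1703.8310/(144)·0.2881^3·0.9576^5 = -0.227744
d^4_{0,3}(2.5572) = +0.020607 -0.227744 = -0.207137
Attach z-rotation phases: D = e^{-i(0)(4.4495)}·(-0.207137)·e^{-i(3)(5.8507)} = -0.055916-0.199447i

Re=-0.0559 Im=-0.1994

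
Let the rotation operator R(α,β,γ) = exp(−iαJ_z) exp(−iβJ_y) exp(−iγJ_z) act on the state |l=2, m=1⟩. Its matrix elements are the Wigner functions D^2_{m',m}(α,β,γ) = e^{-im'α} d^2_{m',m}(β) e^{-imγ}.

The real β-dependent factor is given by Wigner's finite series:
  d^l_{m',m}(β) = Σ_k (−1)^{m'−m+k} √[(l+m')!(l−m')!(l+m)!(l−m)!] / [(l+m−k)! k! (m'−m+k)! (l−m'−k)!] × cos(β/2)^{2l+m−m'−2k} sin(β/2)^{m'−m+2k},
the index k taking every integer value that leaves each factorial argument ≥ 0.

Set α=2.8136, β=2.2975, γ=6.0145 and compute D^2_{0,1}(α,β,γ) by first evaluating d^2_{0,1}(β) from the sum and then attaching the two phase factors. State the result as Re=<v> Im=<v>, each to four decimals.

First d^2_{0,1}(β=2.2975), then the phase factors e^{-i(0)α} and e^{-i(1)γ}:
Half-angle: c=0.409628, s=0.912253. N=√(2·2·6·1)=4.898979
k: max(0,(1)−(0))=1 … min(2+(1),2−(0))=2
  k=1: (−1)^0·4.8990/(2)·0.4096^3·0.9123^1 = +0.153589
  k=2: (−1)^1·4.8990/(2)·0.4096^1·0.9123^3 = -0.761747
d^2_{0,1}(2.2975) = +0.153589 -0.761747 = -0.608158
Attach z-rotation phases: D = e^{-i(0)(2.8136)}·(-0.608158)·e^{-i(1)(6.0145)} = -0.586338-0.161444i

Re=-0.5863 Im=-0.1614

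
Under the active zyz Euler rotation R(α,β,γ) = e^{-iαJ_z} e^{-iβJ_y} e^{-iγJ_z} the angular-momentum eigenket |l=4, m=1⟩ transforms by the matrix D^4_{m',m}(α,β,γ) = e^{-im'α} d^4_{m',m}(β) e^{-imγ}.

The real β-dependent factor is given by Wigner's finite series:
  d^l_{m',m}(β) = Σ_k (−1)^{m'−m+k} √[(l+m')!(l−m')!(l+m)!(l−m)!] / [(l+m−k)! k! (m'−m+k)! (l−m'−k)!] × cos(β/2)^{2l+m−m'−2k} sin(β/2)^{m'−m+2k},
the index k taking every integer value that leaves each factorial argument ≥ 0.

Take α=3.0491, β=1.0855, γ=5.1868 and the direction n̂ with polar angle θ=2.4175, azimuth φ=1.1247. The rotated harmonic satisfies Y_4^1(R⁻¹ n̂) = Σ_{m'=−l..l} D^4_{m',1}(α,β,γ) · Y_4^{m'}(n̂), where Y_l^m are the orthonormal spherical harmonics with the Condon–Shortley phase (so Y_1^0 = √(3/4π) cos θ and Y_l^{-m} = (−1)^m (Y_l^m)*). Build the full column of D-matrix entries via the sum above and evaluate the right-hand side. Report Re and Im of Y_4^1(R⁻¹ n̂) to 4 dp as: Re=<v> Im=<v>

Need the full column D^4_{m',1} for m'=−4..4 at α=3.0491, β=1.0855, γ=5.1868.
cos(β/2)=0.856292, sin(β/2)=0.516493
d^4_{-4,1}: single k=5 term ⇒ +0.172695;  D = +0.129100+0.114703i
d^4_{-3,1}: k∈[4..5] ⇒ +0.506131 -0.110484 = +0.395647;  D = -0.270234-0.288980i
d^4_{-2,1}: k∈[3..5] ⇒ +0.897049 -0.489545 +0.035621 = +0.443125;  D = +0.271476+0.350229i
d^4_{-1,1}: k∈[2..5] ⇒ +1.051619 -1.147796 +0.208795 -0.005064 = +0.107553;  D = -0.057759-0.090729i
d^4_{0,1}: k∈[1..4] ⇒ +0.779706 -1.702030 +0.619231 -0.037548 = -0.340642;  D = -0.155610-0.303022i
d^4_{1,1}: k∈[0..3] ⇒ +0.289050 -1.577429 +1.147796 -0.139197 = -0.279779;  D = +0.104274+0.259621i
d^4_{2,1}: k∈[0..2] ⇒ -0.739694 +1.345573 -0.326363 = +0.279516;  D = +0.079774+0.267890i
d^4_{3,1}: k∈[0..1] ⇒ +0.834697 -0.506131 = +0.328566;  D = -0.064288-0.322215i
d^4_{4,1}: single k=0 term ⇒ -0.474674;  D = -0.049485-0.472087i
Y_4^{m'}(θ=2.4175,φ=1.1247) and Σ D·Y over m':
  (+0.1291+0.1147i)·(-0.0181+0.0833i)  (-0.2702-0.2890i)·(+0.2653-0.0628i)  (+0.2715+0.3502i)·(-0.2698-0.3346i)  (-0.0578-0.0907i)·(-0.0940+0.1966i)  (-0.1556-0.3030i)·(-0.2976+0.0000i)  (+0.1043+0.2596i)·(+0.0940+0.1966i)  (+0.0798+0.2679i)·(-0.2698+0.3346i)  (-0.0643-0.3222i)·(-0.2653-0.0628i)  (-0.0495-0.4721i)·(-0.0181-0.0833i)
Y_4^1(R⁻¹ n̂) = -0.182204-0.047513i

Re=-0.1822 Im=-0.0475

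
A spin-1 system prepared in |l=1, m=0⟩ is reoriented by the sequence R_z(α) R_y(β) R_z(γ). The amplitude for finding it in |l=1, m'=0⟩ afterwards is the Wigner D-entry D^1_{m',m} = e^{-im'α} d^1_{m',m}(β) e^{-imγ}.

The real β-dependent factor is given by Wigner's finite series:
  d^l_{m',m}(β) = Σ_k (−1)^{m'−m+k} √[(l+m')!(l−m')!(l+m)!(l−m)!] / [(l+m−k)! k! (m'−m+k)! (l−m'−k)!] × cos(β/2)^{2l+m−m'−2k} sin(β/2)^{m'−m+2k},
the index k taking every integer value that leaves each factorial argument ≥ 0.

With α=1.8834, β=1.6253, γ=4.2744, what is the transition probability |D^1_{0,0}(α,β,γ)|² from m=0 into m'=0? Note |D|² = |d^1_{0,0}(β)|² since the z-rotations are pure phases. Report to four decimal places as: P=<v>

P=0.0030

Split into d^1_{0,0}(β=1.6253) × two z-phases.
c=cos(1.6253/2)=0.687577, s=sin(1.6253/2)=0.726112; N=√[1·1·1·1]=1.000000
Admissible k: 0..1 (factorial args all ≥0)
  k=0: (−1)^0·1.0000/(1)·0.6876^2·0.7261^0 = +0.472762
  k=1: (−1)^1·1.0000/(1)·0.6876^0·0.7261^2 = -0.527238
d^1_{0,0}(1.6253) = +0.472762 -0.527238 = -0.054477
|D^1_{0,0}|² = |d^1_{0,0}(β)|² = (-0.054477)² = 0.002968 (the z-rotation phases have unit modulus)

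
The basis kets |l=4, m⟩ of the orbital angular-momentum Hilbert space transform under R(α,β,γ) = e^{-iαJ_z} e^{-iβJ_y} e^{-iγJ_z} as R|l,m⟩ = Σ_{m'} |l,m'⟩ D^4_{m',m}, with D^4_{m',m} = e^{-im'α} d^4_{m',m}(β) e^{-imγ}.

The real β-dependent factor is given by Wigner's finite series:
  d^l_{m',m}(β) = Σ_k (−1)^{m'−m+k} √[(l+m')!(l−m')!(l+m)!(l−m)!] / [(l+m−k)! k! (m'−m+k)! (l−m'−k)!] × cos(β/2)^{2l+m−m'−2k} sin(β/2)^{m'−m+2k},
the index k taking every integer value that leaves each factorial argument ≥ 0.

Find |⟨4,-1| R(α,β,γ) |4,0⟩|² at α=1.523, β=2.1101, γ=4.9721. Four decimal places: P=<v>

Split into d^4_{-1,0}(β=2.1101) × two z-phases.
c=cos(2.1101/2)=0.493184, s=sin(2.1101/2)=0.869925; N=√[6·120·24·24]=643.987578
Admissible k: 1..4 (factorial args all ≥0)
  k=1: (−1)^0·643.9876/(144)·0.4932^7·0.8699^1 = +0.027610
  k=2: (−1)^1·643.9876/(24)·0.4932^5·0.8699^3 = -0.515415
  k=3: (−1)^2·643.9876/(24)·0.4932^3·0.8699^5 = +1.603624
  k=4: (−1)^3·643.9876/(144)·0.4932^1·0.8699^7 = -0.831566
d^4_{-1,0}(2.1101) = +0.027610 -0.515415 +1.603624 -0.831566 = +0.284253
|D^4_{-1,0}|² = |d^4_{-1,0}(β)|² = (+0.284253)² = 0.080800 (the z-rotation phases have unit modulus)

P=0.0808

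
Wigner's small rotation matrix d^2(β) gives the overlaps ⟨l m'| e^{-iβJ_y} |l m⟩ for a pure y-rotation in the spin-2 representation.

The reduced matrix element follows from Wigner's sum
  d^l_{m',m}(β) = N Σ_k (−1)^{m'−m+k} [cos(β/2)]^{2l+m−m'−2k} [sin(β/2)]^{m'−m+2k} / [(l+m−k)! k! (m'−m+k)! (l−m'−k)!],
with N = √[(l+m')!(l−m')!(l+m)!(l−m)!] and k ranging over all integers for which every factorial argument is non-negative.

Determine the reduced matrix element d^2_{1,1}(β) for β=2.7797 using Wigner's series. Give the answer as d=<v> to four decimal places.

d=-0.0930

d^2_{1,1}(β=2.7797) via Wigner's sum:
With c≡cos(β/2)=0.179961 and s≡sin(β/2)=0.983674, N=[6·1·6·1]^{1/2}=6.000000
The bounds max(0,m−m')=0 and min(l+m,l−m')=1 give 2 terms
  k=0: (−1)^0·6.0000/(6)·0.1800^4·0.9837^0 = +0.001049
  k=1: (−1)^1·6.0000/(2)·0.1800^2·0.9837^2 = -0.094011
d^2_{1,1}(2.7797) = +0.001049 -0.094011 = -0.092962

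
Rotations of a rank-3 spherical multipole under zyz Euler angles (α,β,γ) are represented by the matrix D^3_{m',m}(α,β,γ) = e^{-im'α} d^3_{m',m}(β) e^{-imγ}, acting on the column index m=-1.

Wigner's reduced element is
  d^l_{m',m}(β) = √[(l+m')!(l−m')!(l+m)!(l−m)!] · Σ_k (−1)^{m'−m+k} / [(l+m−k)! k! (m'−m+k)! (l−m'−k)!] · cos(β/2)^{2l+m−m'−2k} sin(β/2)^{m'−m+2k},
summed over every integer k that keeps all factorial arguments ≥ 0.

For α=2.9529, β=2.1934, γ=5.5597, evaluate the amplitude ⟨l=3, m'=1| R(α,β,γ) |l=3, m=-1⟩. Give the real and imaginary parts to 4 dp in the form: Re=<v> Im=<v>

D^3_{1,-1}(2.9529,2.1934,5.5597) = e^{-i·1·2.9529}·d^3_{1,-1}(2.1934)·e^{-i·-1·5.5597}. Compute d first:
c=cos(2.1934/2)=0.456535, s=sin(2.1934/2)=0.889706; N=√[24·2·2·24]=48.000000
Admissible k: 0..2 (factorial args all ≥0)
  k=0: (−1)^2·48.0000/(8)·0.4565^4·0.8897^2 = +0.206319
  k=1: (−1)^3·48.0000/(6)·0.4565^2·0.8897^4 = -1.044775
  k=2: (−1)^4·48.0000/(48)·0.4565^0·0.8897^6 = +0.495996
d^3_{1,-1}(2.1934) = +0.206319 -1.044775 +0.495996 = -0.342460
Attach z-rotation phases: D = e^{-i(1)(2.9529)}·(-0.342460)·e^{-i(-1)(5.5597)} = +0.294644-0.174539i

Re=0.2946 Im=-0.1745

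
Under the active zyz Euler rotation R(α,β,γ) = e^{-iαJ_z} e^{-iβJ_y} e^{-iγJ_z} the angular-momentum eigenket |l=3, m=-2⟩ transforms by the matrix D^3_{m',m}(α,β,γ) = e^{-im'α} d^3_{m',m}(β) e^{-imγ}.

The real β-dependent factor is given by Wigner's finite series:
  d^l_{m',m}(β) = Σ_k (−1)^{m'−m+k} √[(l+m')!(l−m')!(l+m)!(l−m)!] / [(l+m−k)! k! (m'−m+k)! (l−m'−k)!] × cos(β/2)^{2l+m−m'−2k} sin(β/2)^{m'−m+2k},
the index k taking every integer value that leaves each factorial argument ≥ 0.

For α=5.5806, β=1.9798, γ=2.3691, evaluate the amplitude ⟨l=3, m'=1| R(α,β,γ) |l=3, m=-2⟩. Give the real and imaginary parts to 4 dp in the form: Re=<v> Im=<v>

Re=0.0652 Im=-0.0730

First d^3_{1,-2}(β=1.9798), then the phase factors e^{-i(1)α} and e^{-i(-2)γ}:
Half-angle: c=0.548773, s=0.835971. N=√(24·2·1·120)=75.894664
The bounds max(0,m−m')=0 and min(l+m,l−m')=1 give 2 terms
  k=0: (−1)^3·75.8947/(12)·0.5488^3·0.8360^3 = -0.610637
  k=1: (−1)^4·75.8947/(24)·0.5488^1·0.8360^5 = +0.708516
d^3_{1,-2}(1.9798) = -0.610637 +0.708516 = +0.097879
Attach z-rotation phases: D = e^{-i(1)(5.5806)}·(+0.097879)·e^{-i(-2)(2.3691)} = +0.065155-0.073041i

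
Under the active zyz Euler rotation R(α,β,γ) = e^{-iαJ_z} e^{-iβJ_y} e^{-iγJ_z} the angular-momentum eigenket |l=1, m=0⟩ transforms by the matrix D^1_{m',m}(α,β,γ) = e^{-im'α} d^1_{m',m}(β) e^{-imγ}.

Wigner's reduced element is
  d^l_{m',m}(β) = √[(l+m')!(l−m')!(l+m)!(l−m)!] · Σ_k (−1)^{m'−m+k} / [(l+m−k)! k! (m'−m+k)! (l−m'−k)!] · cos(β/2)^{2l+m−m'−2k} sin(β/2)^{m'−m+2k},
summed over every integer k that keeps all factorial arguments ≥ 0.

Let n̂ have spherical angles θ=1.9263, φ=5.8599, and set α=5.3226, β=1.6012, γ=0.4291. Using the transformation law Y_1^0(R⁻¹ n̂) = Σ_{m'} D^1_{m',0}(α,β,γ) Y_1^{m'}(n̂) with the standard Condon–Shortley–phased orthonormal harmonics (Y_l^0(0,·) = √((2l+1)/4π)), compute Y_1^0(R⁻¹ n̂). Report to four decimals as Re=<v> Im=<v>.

Need the full column D^1_{m',0} for m'=−1..1 at α=5.3226, β=1.6012, γ=0.4291.
cos(β/2)=0.696276, sin(β/2)=0.717774
d^1_{-1,0}: single k=1 term ⇒ +0.706780;  D = +0.405013-0.579225i
d^1_{0,0}: k∈[0..1] ⇒ +0.484801 -0.515199 = -0.030399;  D = -0.030399+0.000000i
d^1_{1,0}: single k=0 term ⇒ -0.706780;  D = -0.405013-0.579225i
Y_1^{m'}(θ=1.9263,φ=5.8599) and Σ D·Y over m':
  (+0.4050-0.5792i)·(+0.2953+0.1330i)  (-0.0304+0.0000i)·(-0.1701+0.0000i)  (-0.4050-0.5792i)·(-0.2953+0.1330i)
Y_1^0(R⁻¹ n̂) = +0.398497+0.000000i

Re=0.3985 Im=0.0000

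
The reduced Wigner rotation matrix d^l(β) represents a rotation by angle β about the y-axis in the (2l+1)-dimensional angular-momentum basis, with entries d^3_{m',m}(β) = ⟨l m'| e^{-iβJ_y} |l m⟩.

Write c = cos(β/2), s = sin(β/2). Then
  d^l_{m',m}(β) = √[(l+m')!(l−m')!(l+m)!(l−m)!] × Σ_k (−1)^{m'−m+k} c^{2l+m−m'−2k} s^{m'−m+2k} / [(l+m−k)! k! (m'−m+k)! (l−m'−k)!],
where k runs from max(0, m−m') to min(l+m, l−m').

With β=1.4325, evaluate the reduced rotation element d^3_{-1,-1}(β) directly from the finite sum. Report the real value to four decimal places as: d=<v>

d=-0.2978

d^3_{-1,-1}(β=1.4325) via Wigner's sum:
With c≡cos(β/2)=0.754273 and s≡sin(β/2)=0.656561, N=[2·24·2·24]^{1/2}=48.000000
Admissible k: 0..2 (factorial args all ≥0)
  k=0: (−1)^0·48.0000/(48)·0.7543^6·0.6566^0 = +0.184150
  k=1: (−1)^1·48.0000/(6)·0.7543^4·0.6566^2 = -1.116232
  k=2: (−1)^2·48.0000/(8)·0.7543^2·0.6566^4 = +0.634320
d^3_{-1,-1}(1.4325) = +0.184150 -1.116232 +0.634320 = -0.297762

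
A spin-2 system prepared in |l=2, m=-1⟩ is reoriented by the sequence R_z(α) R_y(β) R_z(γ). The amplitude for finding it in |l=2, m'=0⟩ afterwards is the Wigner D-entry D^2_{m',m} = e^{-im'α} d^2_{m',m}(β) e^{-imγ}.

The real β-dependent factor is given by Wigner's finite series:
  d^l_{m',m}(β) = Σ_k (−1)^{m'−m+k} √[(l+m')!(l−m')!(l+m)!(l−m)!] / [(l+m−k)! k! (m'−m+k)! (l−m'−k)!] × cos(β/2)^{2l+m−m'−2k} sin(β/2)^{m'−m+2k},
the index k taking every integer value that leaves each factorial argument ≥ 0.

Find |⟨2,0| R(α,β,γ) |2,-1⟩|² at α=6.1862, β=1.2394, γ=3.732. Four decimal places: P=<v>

P=0.1420

First d^2_{0,-1}(β=1.2394), then the phase factors e^{-i(0)α} and e^{-i(-1)γ}:
With c≡cos(β/2)=0.814053 and s≡sin(β/2)=0.580791, N=[2·2·1·6]^{1/2}=4.898979
k: max(0,(-1)−(0))=0 … min(2+(-1),2−(0))=1
  k=0: (−1)^1·4.8990/(2)·0.8141^3·0.5808^1 = -0.767455
  k=1: (−1)^2·4.8990/(2)·0.8141^1·0.5808^3 = +0.390650
d^2_{0,-1}(1.2394) = -0.767455 +0.390650 = -0.376805
|D^2_{0,-1}|² = |d^2_{0,-1}(β)|² = (-0.376805)² = 0.141982 (the z-rotation phases have unit modulus)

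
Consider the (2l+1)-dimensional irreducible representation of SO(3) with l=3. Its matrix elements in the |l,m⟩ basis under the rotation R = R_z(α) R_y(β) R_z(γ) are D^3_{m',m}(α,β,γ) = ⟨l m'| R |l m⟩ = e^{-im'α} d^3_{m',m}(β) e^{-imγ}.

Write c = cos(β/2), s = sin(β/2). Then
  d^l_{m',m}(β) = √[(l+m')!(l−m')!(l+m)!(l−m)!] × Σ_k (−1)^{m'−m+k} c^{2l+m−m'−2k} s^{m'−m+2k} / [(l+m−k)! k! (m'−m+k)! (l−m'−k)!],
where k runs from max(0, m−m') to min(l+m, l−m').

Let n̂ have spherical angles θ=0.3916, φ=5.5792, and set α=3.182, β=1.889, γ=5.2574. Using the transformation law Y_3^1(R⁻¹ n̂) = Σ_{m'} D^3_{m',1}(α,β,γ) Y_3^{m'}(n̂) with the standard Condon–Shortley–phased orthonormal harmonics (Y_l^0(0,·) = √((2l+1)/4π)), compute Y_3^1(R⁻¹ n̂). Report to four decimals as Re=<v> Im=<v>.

Re=0.1110 Im=0.0953

Need the full column D^3_{m',1} for m'=−3..3 at α=3.182, β=1.889, γ=5.2574.
cos(β/2)=0.586148, sin(β/2)=0.810204
d^3_{-3,1}: single k=4 term ⇒ +0.573374;  D = -0.235781-0.522652i
d^3_{-2,1}: k∈[3..4] ⇒ +0.677384 -0.647112 = +0.030273;  D = +0.013553+0.027069i
d^3_{-1,1}: k∈[2..4] ⇒ +0.464910 -1.184356 +0.282857 = -0.436589;  D = +0.211073+0.382175i
d^3_{0,1}: k∈[1..3] ⇒ +0.194188 -1.113056 +0.708875 = -0.209993;  D = -0.108866-0.179570i
d^3_{1,1}: k∈[0..2] ⇒ +0.040555 -0.619881 +0.888267 = +0.308941;  D = -0.170705-0.257496i
d^3_{2,1}: k∈[0..1] ⇒ -0.177268 +0.677384 = +0.500116;  D = +0.292951+0.405334i
d^3_{3,1}: single k=0 term ⇒ +0.300098;  D = -0.185470-0.235924i
Y_3^{m'}(θ=0.3916,φ=5.5792) and Σ D·Y over m':
  (-0.2358-0.5227i)·(-0.0119+0.0199i)  (+0.0136+0.0271i)·(+0.0223+0.1358i)  (+0.2111+0.3822i)·(+0.3076+0.2612i)  (-0.1089-0.1796i)·(+0.4386+0.0000i)  (-0.1707-0.2575i)·(-0.3076+0.2612i)  (+0.2930+0.4053i)·(+0.0223-0.1358i)  (-0.1855-0.2359i)·(+0.0119+0.0199i)
Y_3^1(R⁻¹ n̂) = +0.111005+0.095311i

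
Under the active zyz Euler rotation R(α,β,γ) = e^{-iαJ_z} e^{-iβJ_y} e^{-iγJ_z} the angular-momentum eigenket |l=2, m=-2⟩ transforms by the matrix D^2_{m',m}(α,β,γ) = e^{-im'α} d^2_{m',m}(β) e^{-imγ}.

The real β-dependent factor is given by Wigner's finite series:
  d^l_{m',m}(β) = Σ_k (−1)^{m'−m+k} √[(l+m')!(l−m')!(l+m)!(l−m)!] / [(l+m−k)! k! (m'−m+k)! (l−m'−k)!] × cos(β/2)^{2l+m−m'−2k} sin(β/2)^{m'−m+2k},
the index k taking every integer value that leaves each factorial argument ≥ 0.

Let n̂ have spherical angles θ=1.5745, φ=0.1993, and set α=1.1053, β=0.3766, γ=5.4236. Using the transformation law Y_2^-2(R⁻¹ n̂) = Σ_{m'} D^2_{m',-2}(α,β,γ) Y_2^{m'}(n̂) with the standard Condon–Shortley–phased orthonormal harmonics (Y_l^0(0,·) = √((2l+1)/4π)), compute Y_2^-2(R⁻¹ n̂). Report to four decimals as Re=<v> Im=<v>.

Re=0.3623 Im=0.0586

Need the full column D^2_{m',-2} for m'=−2..2 at α=1.1053, β=0.3766, γ=5.4236.
cos(β/2)=0.982324, sin(β/2)=0.187189
d^2_{-2,-2}: single k=0 term ⇒ +0.931148;  D = +0.820955+0.439396i
d^2_{-1,-2}: single k=0 term ⇒ -0.354875;  D = -0.290083+0.204420i
d^2_{0,-2}: single k=0 term ⇒ +0.082822;  D = -0.012244-0.081912i
d^2_{1,-2}: single k=0 term ⇒ -0.012886;  D = +0.012244+0.004018i
d^2_{2,-2}: single k=0 term ⇒ +0.001228;  D = -0.000866+0.000871i
Y_2^{m'}(θ=1.5745,φ=0.1993) and Σ D·Y over m':
  (+0.8210+0.4394i)·(+0.3560-0.1499i)  (-0.2901+0.2044i)·(-0.0028+0.0006i)  (-0.0122-0.0819i)·(-0.3154+0.0000i)  (+0.0122+0.0040i)·(+0.0028+0.0006i)  (-0.0009+0.0009i)·(+0.3560+0.1499i)
Y_2^-2(R⁻¹ n̂) = +0.362277+0.058634i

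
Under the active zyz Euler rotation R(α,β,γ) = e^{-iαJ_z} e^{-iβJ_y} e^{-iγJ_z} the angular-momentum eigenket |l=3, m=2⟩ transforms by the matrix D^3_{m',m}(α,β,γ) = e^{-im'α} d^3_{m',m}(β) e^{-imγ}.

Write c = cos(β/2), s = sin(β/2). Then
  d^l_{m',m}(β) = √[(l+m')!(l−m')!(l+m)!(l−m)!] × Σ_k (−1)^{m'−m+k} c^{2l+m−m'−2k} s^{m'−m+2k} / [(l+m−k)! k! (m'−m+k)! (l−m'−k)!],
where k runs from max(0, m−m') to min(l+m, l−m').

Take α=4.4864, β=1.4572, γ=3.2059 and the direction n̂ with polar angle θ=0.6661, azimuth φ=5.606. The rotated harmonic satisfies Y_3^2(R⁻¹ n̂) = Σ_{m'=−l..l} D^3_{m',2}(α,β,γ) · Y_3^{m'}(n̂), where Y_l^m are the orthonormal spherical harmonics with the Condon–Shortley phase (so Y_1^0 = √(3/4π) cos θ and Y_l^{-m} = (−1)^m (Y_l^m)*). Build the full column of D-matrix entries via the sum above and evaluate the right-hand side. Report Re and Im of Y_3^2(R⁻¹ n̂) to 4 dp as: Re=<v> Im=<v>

Need the full column D^3_{m',2} for m'=−3..3 at α=4.4864, β=1.4572, γ=3.2059.
cos(β/2)=0.746107, sin(β/2)=0.665826
d^3_{-3,2}: single k=5 term ⇒ +0.239155;  D = +0.172652+0.165488i
d^3_{-2,2}: k∈[4..5] ⇒ +0.547035 -0.087129 = +0.459906;  D = -0.384544+0.252267i
d^3_{-1,2}: k∈[3..4] ⇒ +0.775382 -0.308748 = +0.466634;  D = -0.162024-0.437602i
d^3_{0,2}: k∈[2..3] ⇒ +0.752466 -0.599247 = +0.153220;  D = +0.151954-0.019652i
d^3_{1,2}: k∈[1..2] ⇒ +0.486818 -0.775382 = -0.288563;  D = +0.028054-0.287196i
d^3_{2,2}: k∈[0..1] ⇒ +0.172507 -0.686904 = -0.514397;  D = +0.487737+0.163453i
d^3_{3,2}: single k=0 term ⇒ -0.377088;  D = -0.196891+0.321604i
Y_3^{m'}(θ=0.6661,φ=5.606) and Σ D·Y over m':
  (+0.1727+0.1655i)·(-0.0438+0.0882i)  (-0.3845+0.2523i)·(+0.0659+0.2997i)  (-0.1620-0.4376i)·(+0.3254+0.2616i)  (+0.1520-0.0197i)·(+0.0267+0.0000i)  (+0.0281-0.2872i)·(-0.3254+0.2616i)  (+0.4877+0.1635i)·(+0.0659-0.2997i)  (-0.1969+0.3216i)·(+0.0438+0.0882i)
Y_3^2(R⁻¹ n̂) = +0.052890-0.313814i

Re=0.0529 Im=-0.3138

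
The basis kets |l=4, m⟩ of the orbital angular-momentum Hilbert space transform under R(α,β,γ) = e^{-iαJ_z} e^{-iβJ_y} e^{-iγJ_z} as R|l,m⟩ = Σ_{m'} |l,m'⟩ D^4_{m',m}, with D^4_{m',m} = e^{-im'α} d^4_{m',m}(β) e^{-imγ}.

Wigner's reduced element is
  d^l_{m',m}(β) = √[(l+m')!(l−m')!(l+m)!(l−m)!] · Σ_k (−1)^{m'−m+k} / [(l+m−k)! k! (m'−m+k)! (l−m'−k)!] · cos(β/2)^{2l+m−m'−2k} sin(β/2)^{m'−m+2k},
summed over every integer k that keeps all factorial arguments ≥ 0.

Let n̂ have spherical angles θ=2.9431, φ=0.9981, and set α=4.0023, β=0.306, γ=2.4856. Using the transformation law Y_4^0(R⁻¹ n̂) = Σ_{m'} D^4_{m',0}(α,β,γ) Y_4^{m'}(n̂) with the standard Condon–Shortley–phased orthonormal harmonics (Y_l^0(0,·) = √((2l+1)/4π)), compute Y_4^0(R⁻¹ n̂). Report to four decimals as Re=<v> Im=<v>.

Need the full column D^4_{m',0} for m'=−4..4 at α=4.0023, β=0.306, γ=2.4856.
cos(β/2)=0.988318, sin(β/2)=0.152404
d^4_{-4,0}: single k=4 term ⇒ +0.004306;  D = -0.004113-0.001278i
d^4_{-3,0}: k∈[3..4] ⇒ +0.039494 -0.000939 = +0.038555;  D = +0.032677-0.020463i
d^4_{-2,0}: k∈[2..4] ⇒ +0.205350 -0.013021 +0.000116 = +0.192444;  D = -0.028876+0.190265i
d^4_{-1,0}: k∈[1..4] ⇒ +0.627753 -0.089565 +0.002130 -0.000008 = +0.540309;  D = -0.352228-0.409719i
d^4_{0,0}: k∈[0..4] ⇒ +0.910279 -0.346332 +0.018530 -0.000196 +0.000000 = +0.582282;  D = +0.582282+0.000000i
d^4_{1,0}: k∈[0..3] ⇒ -0.627753 +0.089565 -0.002130 +0.000008 = -0.540309;  D = +0.352228-0.409719i
d^4_{2,0}: k∈[0..2] ⇒ +0.205350 -0.013021 +0.000116 = +0.192444;  D = -0.028876-0.190265i
d^4_{3,0}: k∈[0..1] ⇒ -0.039494 +0.000939 = -0.038555;  D = -0.032677-0.020463i
d^4_{4,0}: single k=0 term ⇒ +0.004306;  D = -0.004113+0.001278i
Y_4^{m'}(θ=2.9431,φ=0.9981) and Σ D·Y over m':
  (-0.0041-0.0013i)·(-0.0004+0.0005i)  (+0.0327-0.0205i)·(+0.0093+0.0014i)  (-0.0289+0.1903i)·(-0.0307-0.0679i)  (-0.3522-0.4097i)·(-0.1848+0.2865i)  (+0.5823+0.0000i)·(+0.6873+0.0000i)  (+0.3522-0.4097i)·(+0.1848+0.2865i)  (-0.0289-0.1903i)·(-0.0307+0.0679i)  (-0.0327-0.0205i)·(-0.0093+0.0014i)  (-0.0041+0.0013i)·(-0.0004-0.0005i)
Y_4^0(R⁻¹ n̂) = +0.793448-0.000000i

Re=0.7934 Im=0.0000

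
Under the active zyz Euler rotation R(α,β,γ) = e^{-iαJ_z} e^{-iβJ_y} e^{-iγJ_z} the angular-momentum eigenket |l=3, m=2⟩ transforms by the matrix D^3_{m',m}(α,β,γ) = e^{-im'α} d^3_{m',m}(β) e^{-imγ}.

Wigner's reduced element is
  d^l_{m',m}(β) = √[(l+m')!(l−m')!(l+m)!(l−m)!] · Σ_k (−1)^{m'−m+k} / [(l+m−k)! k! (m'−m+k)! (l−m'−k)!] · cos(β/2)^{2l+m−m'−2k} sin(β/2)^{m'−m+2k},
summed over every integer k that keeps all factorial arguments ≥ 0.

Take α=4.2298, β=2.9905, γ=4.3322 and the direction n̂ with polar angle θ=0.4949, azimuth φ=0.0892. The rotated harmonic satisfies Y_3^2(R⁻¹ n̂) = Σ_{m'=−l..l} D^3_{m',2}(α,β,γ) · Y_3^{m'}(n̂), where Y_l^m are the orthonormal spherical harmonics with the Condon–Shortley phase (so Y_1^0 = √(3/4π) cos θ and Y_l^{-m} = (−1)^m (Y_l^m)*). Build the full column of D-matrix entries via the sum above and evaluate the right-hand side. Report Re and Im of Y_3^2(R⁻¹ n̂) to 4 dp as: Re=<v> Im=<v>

Re=-0.1596 Im=-0.0273

Need the full column D^3_{m',2} for m'=−3..3 at α=4.2298, β=2.9905, γ=4.3322.
cos(β/2)=0.075474, sin(β/2)=0.997148
d^3_{-3,2}: single k=5 term ⇒ +0.182252;  D = -0.115643-0.140864i
d^3_{-2,2}: k∈[4..5] ⇒ +0.028158 -0.983008 = -0.954850;  D = -0.934895+0.194189i
d^3_{-1,2}: k∈[3..4] ⇒ +0.002696 -0.235287 = -0.232591;  D = +0.063783-0.223674i
d^3_{0,2}: k∈[2..3] ⇒ +0.000177 -0.030846 = -0.030669;  D = +0.022222+0.021137i
d^3_{1,2}: k∈[1..2] ⇒ +0.000008 -0.002696 = -0.002688;  D = -0.002545+0.000866i
d^3_{2,2}: k∈[0..1] ⇒ +0.000000 -0.000161 = -0.000161;  D = +0.000025-0.000159i
d^3_{3,2}: single k=0 term ⇒ -0.000006;  D = +0.000005+0.000004i
Y_3^{m'}(θ=0.4949,φ=0.0892) and Σ D·Y over m':
  (-0.1156-0.1409i)·(+0.0431-0.0118i)  (-0.9349+0.1942i)·(+0.1997-0.0360i)  (+0.0638-0.2237i)·(+0.4391-0.0393i)  (+0.0222+0.0211i)·(+0.2864+0.0000i)  (-0.0025+0.0009i)·(-0.4391-0.0393i)  (+0.0000-0.0002i)·(+0.1997+0.0360i)  (+0.0000+0.0000i)·(-0.0431-0.0118i)
Y_3^2(R⁻¹ n̂) = -0.159562-0.027256i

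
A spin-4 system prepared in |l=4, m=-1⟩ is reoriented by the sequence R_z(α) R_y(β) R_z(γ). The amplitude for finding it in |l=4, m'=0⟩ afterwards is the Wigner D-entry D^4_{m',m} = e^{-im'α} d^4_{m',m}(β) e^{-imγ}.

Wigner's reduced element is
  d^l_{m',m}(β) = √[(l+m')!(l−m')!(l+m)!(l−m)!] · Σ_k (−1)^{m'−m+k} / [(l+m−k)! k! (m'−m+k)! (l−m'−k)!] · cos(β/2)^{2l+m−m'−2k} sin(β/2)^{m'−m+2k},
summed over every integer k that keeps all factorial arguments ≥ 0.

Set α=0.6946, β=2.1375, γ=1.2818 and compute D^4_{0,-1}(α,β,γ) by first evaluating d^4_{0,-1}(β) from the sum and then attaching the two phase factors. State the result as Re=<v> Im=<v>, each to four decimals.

D^4_{0,-1}(0.6946,2.1375,1.2818) = e^{-i·0·0.6946}·d^4_{0,-1}(2.1375)·e^{-i·-1·1.2818}. Compute d first:
Half-angle: c=0.481220, s=0.876600. N=√(24·24·6·120)=643.987578
Admissible k: 0..3 (factorial args all ≥0)
  k=0: (−1)^1·643.9876/(144)·0.4812^7·0.8766^1 = -0.023427
  k=1: (−1)^2·643.9876/(24)·0.4812^5·0.8766^3 = +0.466434
  k=2: (−1)^3·643.9876/(24)·0.4812^3·0.8766^5 = -1.547764
  k=3: (−1)^4·643.9876/(144)·0.4812^1·0.8766^7 = +0.855989
d^4_{0,-1}(2.1375) = -0.023427 +0.466434 -1.547764 +0.855989 = -0.248769
D = (+1.000000+0.000000i)·(-0.248769)·(+0.284990+0.958530i) = -0.070897-0.238452i

Re=-0.0709 Im=-0.2385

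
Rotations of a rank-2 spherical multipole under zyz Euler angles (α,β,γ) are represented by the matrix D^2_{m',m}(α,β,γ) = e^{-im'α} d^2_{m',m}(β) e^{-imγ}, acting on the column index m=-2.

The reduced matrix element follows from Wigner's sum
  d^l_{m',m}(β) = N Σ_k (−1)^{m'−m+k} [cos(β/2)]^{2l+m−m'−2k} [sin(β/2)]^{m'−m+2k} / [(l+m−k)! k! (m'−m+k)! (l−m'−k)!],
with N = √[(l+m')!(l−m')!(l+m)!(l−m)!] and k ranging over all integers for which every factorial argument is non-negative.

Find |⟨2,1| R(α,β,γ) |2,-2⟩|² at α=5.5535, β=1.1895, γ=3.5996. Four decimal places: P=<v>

P=0.0849

First d^2_{1,-2}(β=1.1895), then the phase factors e^{-i(1)α} and e^{-i(-2)γ}:
Half-angle: c=0.828289, s=0.560302. N=√(6·1·1·24)=12.000000
The bounds max(0,m−m')=0 and min(l+m,l−m')=0 give 1 term
  k=0: (−1)^3·12.0000/(6)·0.8283^1·0.5603^3 = -0.291392
d^2_{1,-2}(1.1895) = -0.291392
|D^2_{1,-2}|² = |d^2_{1,-2}(β)|² = (-0.291392)² = 0.084909 (the z-rotation phases have unit modulus)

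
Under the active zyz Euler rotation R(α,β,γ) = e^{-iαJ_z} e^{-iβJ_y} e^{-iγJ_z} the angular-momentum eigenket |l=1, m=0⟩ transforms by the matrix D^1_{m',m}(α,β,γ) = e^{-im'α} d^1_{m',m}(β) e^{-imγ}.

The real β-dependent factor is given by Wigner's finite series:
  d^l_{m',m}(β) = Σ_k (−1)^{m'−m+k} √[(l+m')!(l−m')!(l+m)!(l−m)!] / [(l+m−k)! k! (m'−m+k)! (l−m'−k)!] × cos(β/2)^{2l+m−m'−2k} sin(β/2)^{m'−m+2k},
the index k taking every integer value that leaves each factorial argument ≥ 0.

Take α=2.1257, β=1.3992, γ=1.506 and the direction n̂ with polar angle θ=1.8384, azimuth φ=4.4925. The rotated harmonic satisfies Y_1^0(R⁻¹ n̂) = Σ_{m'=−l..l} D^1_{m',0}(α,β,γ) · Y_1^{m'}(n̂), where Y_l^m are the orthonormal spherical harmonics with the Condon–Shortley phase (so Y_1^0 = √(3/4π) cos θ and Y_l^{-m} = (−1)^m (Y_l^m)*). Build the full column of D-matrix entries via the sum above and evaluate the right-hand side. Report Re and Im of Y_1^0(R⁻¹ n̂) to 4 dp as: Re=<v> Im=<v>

Need the full column D^1_{m',0} for m'=−1..1 at α=2.1257, β=1.3992, γ=1.506.
cos(β/2)=0.765100, sin(β/2)=0.643912
d^1_{-1,0}: single k=1 term ⇒ +0.696722;  D = -0.367076+0.592180i
d^1_{0,0}: k∈[0..1] ⇒ +0.585378 -0.414622 = +0.170755;  D = +0.170755+0.000000i
d^1_{1,0}: single k=0 term ⇒ -0.696722;  D = +0.367076+0.592180i
Y_1^{m'}(θ=1.8384,φ=4.4925) and Σ D·Y over m':
  (-0.3671+0.5922i)·(-0.0727+0.3252i)  (+0.1708+0.0000i)·(-0.1292+0.0000i)  (+0.3671+0.5922i)·(+0.0727+0.3252i)
Y_1^0(R⁻¹ n̂) = -0.353828+0.000000i

Re=-0.3538 Im=0.0000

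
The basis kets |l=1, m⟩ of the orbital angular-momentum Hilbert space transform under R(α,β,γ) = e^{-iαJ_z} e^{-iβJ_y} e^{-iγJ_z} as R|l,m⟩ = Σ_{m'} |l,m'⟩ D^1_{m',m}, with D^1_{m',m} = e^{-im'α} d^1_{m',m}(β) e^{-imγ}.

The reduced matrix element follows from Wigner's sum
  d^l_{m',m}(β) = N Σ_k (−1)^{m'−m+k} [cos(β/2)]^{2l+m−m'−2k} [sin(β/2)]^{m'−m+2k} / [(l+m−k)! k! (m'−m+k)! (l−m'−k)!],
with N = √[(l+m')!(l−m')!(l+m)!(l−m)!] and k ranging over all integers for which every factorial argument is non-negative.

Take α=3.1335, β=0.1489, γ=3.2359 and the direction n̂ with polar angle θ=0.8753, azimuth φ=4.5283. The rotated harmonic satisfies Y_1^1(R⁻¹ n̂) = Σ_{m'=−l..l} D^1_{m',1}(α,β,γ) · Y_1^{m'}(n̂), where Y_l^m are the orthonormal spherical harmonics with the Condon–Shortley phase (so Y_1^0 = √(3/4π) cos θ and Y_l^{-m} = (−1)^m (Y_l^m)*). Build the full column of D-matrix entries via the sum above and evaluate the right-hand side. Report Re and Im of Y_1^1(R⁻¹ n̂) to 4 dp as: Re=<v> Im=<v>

Re=0.0376 Im=0.2588

Need the full column D^1_{m',1} for m'=−1..1 at α=3.1335, β=0.1489, γ=3.2359.
cos(β/2)=0.997230, sin(β/2)=0.074381
d^1_{-1,1}: single k=2 term ⇒ +0.005533;  D = +0.005504-0.000566i
d^1_{0,1}: single k=1 term ⇒ +0.104900;  D = -0.104433+0.009878i
d^1_{1,1}: single k=0 term ⇒ +0.994467;  D = +0.990774-0.085632i
Y_1^{m'}(θ=0.8753,φ=4.5283) and Σ D·Y over m':
  (+0.0055-0.0006i)·(-0.0486+0.2608i)  (-0.1044+0.0099i)·(+0.3131+0.0000i)  (+0.9908-0.0856i)·(+0.0486+0.2608i)
Y_1^1(R⁻¹ n̂) = +0.037620+0.258758i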